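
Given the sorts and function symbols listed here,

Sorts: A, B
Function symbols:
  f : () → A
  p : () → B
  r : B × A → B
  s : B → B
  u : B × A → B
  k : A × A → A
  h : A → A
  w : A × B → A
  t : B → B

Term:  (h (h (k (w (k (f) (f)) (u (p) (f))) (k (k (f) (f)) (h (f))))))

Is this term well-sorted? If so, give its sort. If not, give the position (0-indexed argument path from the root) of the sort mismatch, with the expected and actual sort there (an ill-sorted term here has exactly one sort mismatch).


well-sorted; sort = A

          (f) : A
          (f) : A
        (k (f) (f)) : A
          (p) : B
          (f) : A
        (u (p) (f)) : B
      (w (k (f) (f)) (u (p) (f))) : A
          (f) : A
          (f) : A
        (k (f) (f)) : A
          (f) : A
        (h (f)) : A
      (k (k (f) (f)) (h (f))) : A
    (k (w (k (f) (f)) (u (p) (f))) (k (k (f) (f)) (h (f)))) : A
  (h (k (w (k (f) (f)) (u (p) (f))) (k (k (f) (f)) (h (f))))) : A
(h (h (k (w (k (f) (f)) (u (p) (f))) (k (k (f) (f)) (h (f)))))) : A


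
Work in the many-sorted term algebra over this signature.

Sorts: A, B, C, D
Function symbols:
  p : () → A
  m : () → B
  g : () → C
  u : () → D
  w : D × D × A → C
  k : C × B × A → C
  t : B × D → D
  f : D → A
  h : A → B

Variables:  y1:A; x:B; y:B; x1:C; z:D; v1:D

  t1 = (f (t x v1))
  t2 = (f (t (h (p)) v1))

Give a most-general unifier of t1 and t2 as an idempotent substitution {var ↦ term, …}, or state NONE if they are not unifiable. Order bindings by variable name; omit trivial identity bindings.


{x ↦ (h (p))}


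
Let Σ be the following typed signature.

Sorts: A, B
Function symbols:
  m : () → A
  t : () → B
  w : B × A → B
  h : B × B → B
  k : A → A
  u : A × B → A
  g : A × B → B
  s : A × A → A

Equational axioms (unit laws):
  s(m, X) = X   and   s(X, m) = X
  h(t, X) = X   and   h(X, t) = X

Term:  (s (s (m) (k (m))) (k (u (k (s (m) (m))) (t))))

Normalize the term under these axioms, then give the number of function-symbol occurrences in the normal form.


size = 8

1. (s (s (m) (k (m))) (k (u (k (s (m) (m))) (t))))  →  (s (k (m)) (k (u (k (s (m) (m))) (t))))
2. (s (k (m)) (k (u (k (s (m) (m))) (t))))  →  (s (k (m)) (k (u (k (m)) (t))))
normal form: (s (k (m)) (k (u (k (m)) (t))))


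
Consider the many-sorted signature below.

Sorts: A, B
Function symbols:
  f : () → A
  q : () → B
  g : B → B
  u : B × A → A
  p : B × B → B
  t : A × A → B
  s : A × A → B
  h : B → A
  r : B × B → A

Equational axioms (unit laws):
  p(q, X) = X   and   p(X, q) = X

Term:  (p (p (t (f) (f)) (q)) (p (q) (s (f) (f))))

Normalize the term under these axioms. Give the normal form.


normal form = (p (t (f) (f)) (s (f) (f)))

1. (p (p (t (f) (f)) (q)) (p (q) (s (f) (f))))  →  (p (t (f) (f)) (p (q) (s (f) (f))))
2. (p (t (f) (f)) (p (q) (s (f) (f))))  →  (p (t (f) (f)) (s (f) (f)))


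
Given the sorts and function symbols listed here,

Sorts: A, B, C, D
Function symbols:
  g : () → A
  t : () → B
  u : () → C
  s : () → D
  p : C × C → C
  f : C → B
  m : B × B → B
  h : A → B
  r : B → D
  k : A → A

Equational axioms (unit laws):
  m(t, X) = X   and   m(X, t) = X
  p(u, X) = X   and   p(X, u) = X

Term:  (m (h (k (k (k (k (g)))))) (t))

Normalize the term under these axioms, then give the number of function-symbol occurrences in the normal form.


1. (m (h (k (k (k (k (g)))))) (t))  →  (h (k (k (k (k (g))))))
normal form: (h (k (k (k (k (g))))))

size = 6


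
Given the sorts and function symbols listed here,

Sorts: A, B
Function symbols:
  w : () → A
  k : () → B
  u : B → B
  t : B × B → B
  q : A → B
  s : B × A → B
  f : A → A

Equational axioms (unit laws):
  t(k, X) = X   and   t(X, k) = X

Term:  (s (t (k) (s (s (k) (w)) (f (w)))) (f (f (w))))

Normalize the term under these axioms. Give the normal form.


normal form = (s (s (s (k) (w)) (f (w))) (f (f (w))))

1. (s (t (k) (s (s (k) (w)) (f (w)))) (f (f (w))))  →  (s (s (s (k) (w)) (f (w))) (f (f (w))))


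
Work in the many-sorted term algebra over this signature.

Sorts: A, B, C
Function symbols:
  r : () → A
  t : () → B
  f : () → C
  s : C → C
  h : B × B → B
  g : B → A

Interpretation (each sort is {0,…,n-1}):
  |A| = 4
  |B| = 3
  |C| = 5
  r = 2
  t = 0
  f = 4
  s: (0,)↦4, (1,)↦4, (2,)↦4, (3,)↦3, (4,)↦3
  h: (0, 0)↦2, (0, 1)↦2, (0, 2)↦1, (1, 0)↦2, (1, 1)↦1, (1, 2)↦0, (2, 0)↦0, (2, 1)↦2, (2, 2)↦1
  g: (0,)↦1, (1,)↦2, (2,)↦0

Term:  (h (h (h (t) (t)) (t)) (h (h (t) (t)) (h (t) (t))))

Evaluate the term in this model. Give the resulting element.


  t = 0
  t = 0
  (h (t) (t)) = h(0, 0) = 2
  t = 0
  (h (h (t) (t)) (t)) = h(2, 0) = 0
  t = 0
  t = 0
  (h (t) (t)) = h(0, 0) = 2
  t = 0
  t = 0
  (h (t) (t)) = h(0, 0) = 2
  (h (h (t) (t)) (h (t) (t))) = h(2, 2) = 1
  (h (h (h (t) (t)) (t)) (h (h (t) (t)) (h (t) (t)))) = h(0, 1) = 2

value = 2


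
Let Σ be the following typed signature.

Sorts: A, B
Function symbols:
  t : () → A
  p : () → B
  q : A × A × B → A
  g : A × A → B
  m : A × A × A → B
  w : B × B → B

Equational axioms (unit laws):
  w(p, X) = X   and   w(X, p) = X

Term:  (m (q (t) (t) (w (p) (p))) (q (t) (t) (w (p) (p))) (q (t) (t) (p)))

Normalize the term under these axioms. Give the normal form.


normal form = (m (q (t) (t) (p)) (q (t) (t) (p)) (q (t) (t) (p)))

1. (m (q (t) (t) (w (p) (p))) (q (t) (t) (w (p) (p))) (q (t) (t) (p)))  →  (m (q (t) (t) (p)) (q (t) (t) (w (p) (p))) (q (t) (t) (p)))
2. (m (q (t) (t) (p)) (q (t) (t) (w (p) (p))) (q (t) (t) (p)))  →  (m (q (t) (t) (p)) (q (t) (t) (p)) (q (t) (t) (p)))


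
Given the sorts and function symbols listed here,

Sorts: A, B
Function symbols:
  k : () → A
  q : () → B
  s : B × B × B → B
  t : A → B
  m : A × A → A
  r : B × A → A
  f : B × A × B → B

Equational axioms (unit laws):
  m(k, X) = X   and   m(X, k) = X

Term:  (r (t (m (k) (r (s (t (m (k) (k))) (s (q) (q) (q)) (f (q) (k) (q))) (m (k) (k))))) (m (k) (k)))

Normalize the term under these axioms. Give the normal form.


normal form = (r (t (r (s (t (k)) (s (q) (q) (q)) (f (q) (k) (q))) (k))) (k))

1. (r (t (m (k) (r (s (t (m (k) (k))) (s (q) (q) (q)) (f (q) (k) (q))) (m (k) (k))))) (m (k) (k)))  →  (r (t (r (s (t (m (k) (k))) (s (q) (q) (q)) (f (q) (k) (q))) (m (k) (k)))) (m (k) (k)))
2. (r (t (r (s (t (m (k) (k))) (s (q) (q) (q)) (f (q) (k) (q))) (m (k) (k)))) (m (k) (k)))  →  (r (t (r (s (t (k)) (s (q) (q) (q)) (f (q) (k) (q))) (m (k) (k)))) (m (k) (k)))
3. (r (t (r (s (t (k)) (s (q) (q) (q)) (f (q) (k) (q))) (m (k) (k)))) (m (k) (k)))  →  (r (t (r (s (t (k)) (s (q) (q) (q)) (f (q) (k) (q))) (k))) (m (k) (k)))
4. (r (t (r (s (t (k)) (s (q) (q) (q)) (f (q) (k) (q))) (k))) (m (k) (k)))  →  (r (t (r (s (t (k)) (s (q) (q) (q)) (f (q) (k) (q))) (k))) (k))


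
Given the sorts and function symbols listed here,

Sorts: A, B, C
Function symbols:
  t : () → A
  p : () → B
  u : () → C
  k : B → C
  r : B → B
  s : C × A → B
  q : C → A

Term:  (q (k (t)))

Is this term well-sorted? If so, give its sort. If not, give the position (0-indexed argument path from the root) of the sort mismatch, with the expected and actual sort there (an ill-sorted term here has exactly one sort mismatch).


    (t) : A
  (k (t)) : ✗ arg 0 at [0, 0] has sort A, expected B

ill-sorted at position [0, 0]: expected B, got A


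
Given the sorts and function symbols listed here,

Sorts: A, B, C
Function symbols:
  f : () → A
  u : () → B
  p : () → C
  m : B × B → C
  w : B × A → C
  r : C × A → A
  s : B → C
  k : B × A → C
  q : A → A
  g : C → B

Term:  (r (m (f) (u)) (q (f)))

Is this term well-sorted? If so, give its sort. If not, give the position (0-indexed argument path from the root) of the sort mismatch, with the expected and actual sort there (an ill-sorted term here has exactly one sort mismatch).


    (f) : A
    (u) : B
  (m (f) (u)) : ✗ arg 0 at [0, 0] has sort A, expected B
    (f) : A
  (q (f)) : A

ill-sorted at position [0, 0]: expected B, got A


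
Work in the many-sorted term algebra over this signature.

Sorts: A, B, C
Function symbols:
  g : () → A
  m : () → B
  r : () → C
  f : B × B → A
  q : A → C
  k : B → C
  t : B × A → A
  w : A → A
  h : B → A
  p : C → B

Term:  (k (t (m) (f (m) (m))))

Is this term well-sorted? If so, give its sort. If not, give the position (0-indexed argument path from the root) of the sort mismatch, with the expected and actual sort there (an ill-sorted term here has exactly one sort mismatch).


    (m) : B
      (m) : B
      (m) : B
    (f (m) (m)) : A
  (t (m) (f (m) (m))) : A
(k (t (m) (f (m) (m)))) : ✗ arg 0 at [0] has sort A, expected B

ill-sorted at position [0]: expected B, got A


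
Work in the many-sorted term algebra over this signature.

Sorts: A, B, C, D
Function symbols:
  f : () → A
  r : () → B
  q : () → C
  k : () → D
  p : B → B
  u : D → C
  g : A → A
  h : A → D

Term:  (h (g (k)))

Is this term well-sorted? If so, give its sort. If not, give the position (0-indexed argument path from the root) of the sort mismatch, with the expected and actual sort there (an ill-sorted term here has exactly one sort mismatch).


ill-sorted at position [0, 0]: expected A, got D

    (k) : D
  (g (k)) : ✗ arg 0 at [0, 0] has sort D, expected A


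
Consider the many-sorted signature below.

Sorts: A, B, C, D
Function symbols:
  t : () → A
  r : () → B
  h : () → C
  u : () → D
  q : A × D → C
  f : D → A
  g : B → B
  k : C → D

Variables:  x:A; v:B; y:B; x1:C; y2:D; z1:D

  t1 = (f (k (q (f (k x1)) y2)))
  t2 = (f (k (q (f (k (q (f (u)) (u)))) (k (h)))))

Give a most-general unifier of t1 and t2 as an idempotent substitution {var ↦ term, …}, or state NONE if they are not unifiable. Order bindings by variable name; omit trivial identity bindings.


{x1 ↦ (q (f (u)) (u)), y2 ↦ (k (h))}


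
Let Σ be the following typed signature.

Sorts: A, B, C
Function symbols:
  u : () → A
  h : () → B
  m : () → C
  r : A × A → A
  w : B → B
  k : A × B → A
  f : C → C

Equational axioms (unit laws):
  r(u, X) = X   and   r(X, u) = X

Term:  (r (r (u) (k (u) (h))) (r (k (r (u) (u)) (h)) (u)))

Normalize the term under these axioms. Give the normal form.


1. (r (r (u) (k (u) (h))) (r (k (r (u) (u)) (h)) (u)))  →  (r (k (u) (h)) (r (k (r (u) (u)) (h)) (u)))
2. (r (k (u) (h)) (r (k (r (u) (u)) (h)) (u)))  →  (r (k (u) (h)) (k (r (u) (u)) (h)))
3. (r (k (u) (h)) (k (r (u) (u)) (h)))  →  (r (k (u) (h)) (k (u) (h)))

normal form = (r (k (u) (h)) (k (u) (h)))


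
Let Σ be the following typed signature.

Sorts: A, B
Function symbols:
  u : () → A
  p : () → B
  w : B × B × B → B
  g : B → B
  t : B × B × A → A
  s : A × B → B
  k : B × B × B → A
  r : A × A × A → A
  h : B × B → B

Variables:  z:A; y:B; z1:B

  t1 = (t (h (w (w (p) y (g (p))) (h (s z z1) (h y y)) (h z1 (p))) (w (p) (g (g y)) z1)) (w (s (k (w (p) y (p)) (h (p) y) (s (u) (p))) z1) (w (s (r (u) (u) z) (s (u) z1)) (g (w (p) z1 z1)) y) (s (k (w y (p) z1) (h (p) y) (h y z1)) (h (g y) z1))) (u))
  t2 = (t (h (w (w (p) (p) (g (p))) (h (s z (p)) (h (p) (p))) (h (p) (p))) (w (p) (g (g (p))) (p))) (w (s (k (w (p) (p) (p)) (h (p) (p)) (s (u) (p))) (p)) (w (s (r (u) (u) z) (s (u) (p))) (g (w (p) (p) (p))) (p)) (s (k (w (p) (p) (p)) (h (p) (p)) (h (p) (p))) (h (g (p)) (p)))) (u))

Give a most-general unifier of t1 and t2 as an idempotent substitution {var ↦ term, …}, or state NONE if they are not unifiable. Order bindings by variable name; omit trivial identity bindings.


{y ↦ (p), z1 ↦ (p)}


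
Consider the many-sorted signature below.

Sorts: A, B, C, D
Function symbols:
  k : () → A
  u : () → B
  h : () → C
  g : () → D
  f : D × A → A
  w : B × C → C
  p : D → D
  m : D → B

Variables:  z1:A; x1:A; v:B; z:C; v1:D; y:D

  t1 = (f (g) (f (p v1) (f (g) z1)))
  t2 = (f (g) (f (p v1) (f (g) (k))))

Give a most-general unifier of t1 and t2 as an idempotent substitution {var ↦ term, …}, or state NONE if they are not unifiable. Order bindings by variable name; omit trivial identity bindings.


{z1 ↦ (k)}


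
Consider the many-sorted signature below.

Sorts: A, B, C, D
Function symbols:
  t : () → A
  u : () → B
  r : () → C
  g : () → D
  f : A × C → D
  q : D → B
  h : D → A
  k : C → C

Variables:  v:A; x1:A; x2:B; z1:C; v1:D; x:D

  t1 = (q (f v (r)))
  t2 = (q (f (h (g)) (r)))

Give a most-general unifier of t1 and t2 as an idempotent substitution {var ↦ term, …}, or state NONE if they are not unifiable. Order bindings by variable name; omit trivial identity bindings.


{v ↦ (h (g))}


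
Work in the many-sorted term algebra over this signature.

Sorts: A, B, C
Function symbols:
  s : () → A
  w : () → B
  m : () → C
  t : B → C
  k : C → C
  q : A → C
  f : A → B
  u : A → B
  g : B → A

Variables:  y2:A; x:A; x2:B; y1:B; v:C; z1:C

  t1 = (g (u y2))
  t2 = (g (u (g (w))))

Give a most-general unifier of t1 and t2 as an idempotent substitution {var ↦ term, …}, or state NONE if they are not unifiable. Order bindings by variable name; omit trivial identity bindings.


{y2 ↦ (g (w))}


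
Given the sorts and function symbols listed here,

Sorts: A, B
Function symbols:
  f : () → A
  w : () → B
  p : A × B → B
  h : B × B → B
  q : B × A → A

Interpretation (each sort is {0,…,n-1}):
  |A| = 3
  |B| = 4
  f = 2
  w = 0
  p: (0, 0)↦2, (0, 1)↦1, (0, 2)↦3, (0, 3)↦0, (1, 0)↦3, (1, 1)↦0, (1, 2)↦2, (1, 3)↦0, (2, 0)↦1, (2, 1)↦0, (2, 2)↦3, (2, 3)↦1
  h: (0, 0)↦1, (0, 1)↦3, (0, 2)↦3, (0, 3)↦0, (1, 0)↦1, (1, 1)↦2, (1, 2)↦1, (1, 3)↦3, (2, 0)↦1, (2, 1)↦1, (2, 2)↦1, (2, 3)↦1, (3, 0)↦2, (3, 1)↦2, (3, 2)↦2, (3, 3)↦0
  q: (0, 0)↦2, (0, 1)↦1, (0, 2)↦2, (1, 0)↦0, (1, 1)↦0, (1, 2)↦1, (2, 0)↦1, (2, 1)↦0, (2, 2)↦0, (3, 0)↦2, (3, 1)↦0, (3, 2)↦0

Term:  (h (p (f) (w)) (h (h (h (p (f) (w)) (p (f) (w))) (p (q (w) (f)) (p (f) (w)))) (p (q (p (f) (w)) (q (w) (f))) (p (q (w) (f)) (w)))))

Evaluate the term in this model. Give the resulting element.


  f = 2
  w = 0
  (p (f) (w)) = p(2, 0) = 1
  f = 2
  w = 0
  (p (f) (w)) = p(2, 0) = 1
  f = 2
  w = 0
  (p (f) (w)) = p(2, 0) = 1
  (h (p (f) (w)) (p (f) (w))) = h(1, 1) = 2
  w = 0
  f = 2
  (q (w) (f)) = q(0, 2) = 2
  f = 2
  w = 0
  (p (f) (w)) = p(2, 0) = 1
  (p (q (w) (f)) (p (f) (w))) = p(2, 1) = 0
  (h (h (p (f) (w)) (p (f) (w))) (p (q (w) (f)) (p (f) (w)))) = h(2, 0) = 1
  f = 2
  w = 0
  (p (f) (w)) = p(2, 0) = 1
  w = 0
  f = 2
  (q (w) (f)) = q(0, 2) = 2
  (q (p (f) (w)) (q (w) (f))) = q(1, 2) = 1
  w = 0
  f = 2
  (q (w) (f)) = q(0, 2) = 2
  w = 0
  (p (q (w) (f)) (w)) = p(2, 0) = 1
  (p (q (p (f) (w)) (q (w) (f))) (p (q (w) (f)) (w))) = p(1, 1) = 0
  (h (h (h (p (f) (w)) (p (f) (w))) (p (q (w) (f)) (p (f) (w)))) (p (q (p (f) (w)) (q (w) (f))) (p (q (w) (f)) (w)))) = h(1, 0) = 1
  (h (p (f) (w)) (h (h (h (p (f) (w)) (p (f) (w))) (p (q (w) (f)) (p (f) (w)))) (p (q (p (f) (w)) (q (w) (f))) (p (q (w) (f)) (w))))) = h(1, 1) = 2

value = 2


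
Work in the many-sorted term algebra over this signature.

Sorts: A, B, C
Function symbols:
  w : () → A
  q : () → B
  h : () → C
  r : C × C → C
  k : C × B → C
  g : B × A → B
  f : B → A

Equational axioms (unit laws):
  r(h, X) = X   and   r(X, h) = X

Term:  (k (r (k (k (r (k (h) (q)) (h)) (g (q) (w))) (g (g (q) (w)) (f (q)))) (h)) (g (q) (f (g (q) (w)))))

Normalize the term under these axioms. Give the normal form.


1. (k (r (k (k (r (k (h) (q)) (h)) (g (q) (w))) (g (g (q) (w)) (f (q)))) (h)) (g (q) (f (g (q) (w)))))  →  (k (k (k (r (k (h) (q)) (h)) (g (q) (w))) (g (g (q) (w)) (f (q)))) (g (q) (f (g (q) (w)))))
2. (k (k (k (r (k (h) (q)) (h)) (g (q) (w))) (g (g (q) (w)) (f (q)))) (g (q) (f (g (q) (w)))))  →  (k (k (k (k (h) (q)) (g (q) (w))) (g (g (q) (w)) (f (q)))) (g (q) (f (g (q) (w)))))

normal form = (k (k (k (k (h) (q)) (g (q) (w))) (g (g (q) (w)) (f (q)))) (g (q) (f (g (q) (w)))))


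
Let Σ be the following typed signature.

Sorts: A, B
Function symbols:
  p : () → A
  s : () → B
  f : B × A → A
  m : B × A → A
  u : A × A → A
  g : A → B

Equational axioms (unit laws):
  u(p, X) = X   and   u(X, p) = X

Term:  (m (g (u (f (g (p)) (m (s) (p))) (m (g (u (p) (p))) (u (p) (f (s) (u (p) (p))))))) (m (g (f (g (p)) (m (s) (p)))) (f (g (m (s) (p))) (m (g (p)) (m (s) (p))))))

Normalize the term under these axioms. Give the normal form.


1. (m (g (u (f (g (p)) (m (s) (p))) (m (g (u (p) (p))) (u (p) (f (s) (u (p) (p))))))) (m (g (f (g (p)) (m (s) (p)))) (f (g (m (s) (p))) (m (g (p)) (m (s) (p))))))  →  (m (g (u (f (g (p)) (m (s) (p))) (m (g (p)) (u (p) (f (s) (u (p) (p))))))) (m (g (f (g (p)) (m (s) (p)))) (f (g (m (s) (p))) (m (g (p)) (m (s) (p))))))
2. (m (g (u (f (g (p)) (m (s) (p))) (m (g (p)) (u (p) (f (s) (u (p) (p))))))) (m (g (f (g (p)) (m (s) (p)))) (f (g (m (s) (p))) (m (g (p)) (m (s) (p))))))  →  (m (g (u (f (g (p)) (m (s) (p))) (m (g (p)) (f (s) (u (p) (p)))))) (m (g (f (g (p)) (m (s) (p)))) (f (g (m (s) (p))) (m (g (p)) (m (s) (p))))))
3. (m (g (u (f (g (p)) (m (s) (p))) (m (g (p)) (f (s) (u (p) (p)))))) (m (g (f (g (p)) (m (s) (p)))) (f (g (m (s) (p))) (m (g (p)) (m (s) (p))))))  →  (m (g (u (f (g (p)) (m (s) (p))) (m (g (p)) (f (s) (p))))) (m (g (f (g (p)) (m (s) (p)))) (f (g (m (s) (p))) (m (g (p)) (m (s) (p))))))

normal form = (m (g (u (f (g (p)) (m (s) (p))) (m (g (p)) (f (s) (p))))) (m (g (f (g (p)) (m (s) (p)))) (f (g (m (s) (p))) (m (g (p)) (m (s) (p))))))


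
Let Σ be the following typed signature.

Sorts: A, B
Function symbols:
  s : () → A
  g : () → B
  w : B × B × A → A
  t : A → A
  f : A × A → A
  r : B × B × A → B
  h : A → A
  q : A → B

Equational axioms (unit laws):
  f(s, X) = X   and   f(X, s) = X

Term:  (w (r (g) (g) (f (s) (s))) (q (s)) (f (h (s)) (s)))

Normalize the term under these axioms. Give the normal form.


1. (w (r (g) (g) (f (s) (s))) (q (s)) (f (h (s)) (s)))  →  (w (r (g) (g) (s)) (q (s)) (f (h (s)) (s)))
2. (w (r (g) (g) (s)) (q (s)) (f (h (s)) (s)))  →  (w (r (g) (g) (s)) (q (s)) (h (s)))

normal form = (w (r (g) (g) (s)) (q (s)) (h (s)))


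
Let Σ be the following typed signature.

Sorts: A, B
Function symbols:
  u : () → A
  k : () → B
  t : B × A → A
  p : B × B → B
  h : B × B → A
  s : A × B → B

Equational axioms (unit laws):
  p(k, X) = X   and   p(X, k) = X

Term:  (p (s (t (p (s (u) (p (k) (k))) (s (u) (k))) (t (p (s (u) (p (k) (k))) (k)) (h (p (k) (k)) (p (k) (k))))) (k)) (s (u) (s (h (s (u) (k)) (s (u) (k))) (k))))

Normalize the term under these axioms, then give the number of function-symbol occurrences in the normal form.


1. (p (s (t (p (s (u) (p (k) (k))) (s (u) (k))) (t (p (s (u) (p (k) (k))) (k)) (h (p (k) (k)) (p (k) (k))))) (k)) (s (u) (s (h (s (u) (k)) (s (u) (k))) (k))))  →  (p (s (t (p (s (u) (k)) (s (u) (k))) (t (p (s (u) (p (k) (k))) (k)) (h (p (k) (k)) (p (k) (k))))) (k)) (s (u) (s (h (s (u) (k)) (s (u) (k))) (k))))
2. (p (s (t (p (s (u) (k)) (s (u) (k))) (t (p (s (u) (p (k) (k))) (k)) (h (p (k) (k)) (p (k) (k))))) (k)) (s (u) (s (h (s (u) (k)) (s (u) (k))) (k))))  →  (p (s (t (p (s (u) (k)) (s (u) (k))) (t (s (u) (p (k) (k))) (h (p (k) (k)) (p (k) (k))))) (k)) (s (u) (s (h (s (u) (k)) (s (u) (k))) (k))))
3. (p (s (t (p (s (u) (k)) (s (u) (k))) (t (s (u) (p (k) (k))) (h (p (k) (k)) (p (k) (k))))) (k)) (s (u) (s (h (s (u) (k)) (s (u) (k))) (k))))  →  (p (s (t (p (s (u) (k)) (s (u) (k))) (t (s (u) (k)) (h (p (k) (k)) (p (k) (k))))) (k)) (s (u) (s (h (s (u) (k)) (s (u) (k))) (k))))
4. (p (s (t (p (s (u) (k)) (s (u) (k))) (t (s (u) (k)) (h (p (k) (k)) (p (k) (k))))) (k)) (s (u) (s (h (s (u) (k)) (s (u) (k))) (k))))  →  (p (s (t (p (s (u) (k)) (s (u) (k))) (t (s (u) (k)) (h (k) (p (k) (k))))) (k)) (s (u) (s (h (s (u) (k)) (s (u) (k))) (k))))
5. (p (s (t (p (s (u) (k)) (s (u) (k))) (t (s (u) (k)) (h (k) (p (k) (k))))) (k)) (s (u) (s (h (s (u) (k)) (s (u) (k))) (k))))  →  (p (s (t (p (s (u) (k)) (s (u) (k))) (t (s (u) (k)) (h (k) (k)))) (k)) (s (u) (s (h (s (u) (k)) (s (u) (k))) (k))))
normal form: (p (s (t (p (s (u) (k)) (s (u) (k))) (t (s (u) (k)) (h (k) (k)))) (k)) (s (u) (s (h (s (u) (k)) (s (u) (k))) (k))))

size = 29


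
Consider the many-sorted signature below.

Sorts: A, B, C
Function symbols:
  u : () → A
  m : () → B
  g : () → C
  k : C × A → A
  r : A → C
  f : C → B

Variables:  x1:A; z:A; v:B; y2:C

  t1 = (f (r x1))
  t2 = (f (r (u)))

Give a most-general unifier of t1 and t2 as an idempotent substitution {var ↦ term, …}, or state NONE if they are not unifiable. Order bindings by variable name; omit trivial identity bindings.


{x1 ↦ (u)}


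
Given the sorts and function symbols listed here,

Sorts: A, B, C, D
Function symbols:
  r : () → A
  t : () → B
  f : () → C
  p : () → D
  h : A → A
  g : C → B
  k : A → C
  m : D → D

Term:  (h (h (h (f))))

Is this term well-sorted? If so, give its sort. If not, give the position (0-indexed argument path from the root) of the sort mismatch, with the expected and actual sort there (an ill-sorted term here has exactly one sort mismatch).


      (f) : C
    (h (f)) : ✗ arg 0 at [0, 0, 0] has sort C, expected A

ill-sorted at position [0, 0, 0]: expected A, got C


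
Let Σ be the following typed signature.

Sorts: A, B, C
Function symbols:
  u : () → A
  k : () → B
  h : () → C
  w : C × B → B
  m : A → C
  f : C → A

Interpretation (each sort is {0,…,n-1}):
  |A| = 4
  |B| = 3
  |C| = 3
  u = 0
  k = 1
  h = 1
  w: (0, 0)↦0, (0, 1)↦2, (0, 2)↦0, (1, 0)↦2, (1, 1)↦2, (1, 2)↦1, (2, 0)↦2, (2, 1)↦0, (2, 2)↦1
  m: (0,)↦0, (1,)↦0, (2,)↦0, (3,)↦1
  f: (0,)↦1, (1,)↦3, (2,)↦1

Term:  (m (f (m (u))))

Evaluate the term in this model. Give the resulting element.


value = 0

  u = 0
  (m (u)) = m(0,) = 0
  (f (m (u))) = f(0,) = 1
  (m (f (m (u)))) = m(1,) = 0


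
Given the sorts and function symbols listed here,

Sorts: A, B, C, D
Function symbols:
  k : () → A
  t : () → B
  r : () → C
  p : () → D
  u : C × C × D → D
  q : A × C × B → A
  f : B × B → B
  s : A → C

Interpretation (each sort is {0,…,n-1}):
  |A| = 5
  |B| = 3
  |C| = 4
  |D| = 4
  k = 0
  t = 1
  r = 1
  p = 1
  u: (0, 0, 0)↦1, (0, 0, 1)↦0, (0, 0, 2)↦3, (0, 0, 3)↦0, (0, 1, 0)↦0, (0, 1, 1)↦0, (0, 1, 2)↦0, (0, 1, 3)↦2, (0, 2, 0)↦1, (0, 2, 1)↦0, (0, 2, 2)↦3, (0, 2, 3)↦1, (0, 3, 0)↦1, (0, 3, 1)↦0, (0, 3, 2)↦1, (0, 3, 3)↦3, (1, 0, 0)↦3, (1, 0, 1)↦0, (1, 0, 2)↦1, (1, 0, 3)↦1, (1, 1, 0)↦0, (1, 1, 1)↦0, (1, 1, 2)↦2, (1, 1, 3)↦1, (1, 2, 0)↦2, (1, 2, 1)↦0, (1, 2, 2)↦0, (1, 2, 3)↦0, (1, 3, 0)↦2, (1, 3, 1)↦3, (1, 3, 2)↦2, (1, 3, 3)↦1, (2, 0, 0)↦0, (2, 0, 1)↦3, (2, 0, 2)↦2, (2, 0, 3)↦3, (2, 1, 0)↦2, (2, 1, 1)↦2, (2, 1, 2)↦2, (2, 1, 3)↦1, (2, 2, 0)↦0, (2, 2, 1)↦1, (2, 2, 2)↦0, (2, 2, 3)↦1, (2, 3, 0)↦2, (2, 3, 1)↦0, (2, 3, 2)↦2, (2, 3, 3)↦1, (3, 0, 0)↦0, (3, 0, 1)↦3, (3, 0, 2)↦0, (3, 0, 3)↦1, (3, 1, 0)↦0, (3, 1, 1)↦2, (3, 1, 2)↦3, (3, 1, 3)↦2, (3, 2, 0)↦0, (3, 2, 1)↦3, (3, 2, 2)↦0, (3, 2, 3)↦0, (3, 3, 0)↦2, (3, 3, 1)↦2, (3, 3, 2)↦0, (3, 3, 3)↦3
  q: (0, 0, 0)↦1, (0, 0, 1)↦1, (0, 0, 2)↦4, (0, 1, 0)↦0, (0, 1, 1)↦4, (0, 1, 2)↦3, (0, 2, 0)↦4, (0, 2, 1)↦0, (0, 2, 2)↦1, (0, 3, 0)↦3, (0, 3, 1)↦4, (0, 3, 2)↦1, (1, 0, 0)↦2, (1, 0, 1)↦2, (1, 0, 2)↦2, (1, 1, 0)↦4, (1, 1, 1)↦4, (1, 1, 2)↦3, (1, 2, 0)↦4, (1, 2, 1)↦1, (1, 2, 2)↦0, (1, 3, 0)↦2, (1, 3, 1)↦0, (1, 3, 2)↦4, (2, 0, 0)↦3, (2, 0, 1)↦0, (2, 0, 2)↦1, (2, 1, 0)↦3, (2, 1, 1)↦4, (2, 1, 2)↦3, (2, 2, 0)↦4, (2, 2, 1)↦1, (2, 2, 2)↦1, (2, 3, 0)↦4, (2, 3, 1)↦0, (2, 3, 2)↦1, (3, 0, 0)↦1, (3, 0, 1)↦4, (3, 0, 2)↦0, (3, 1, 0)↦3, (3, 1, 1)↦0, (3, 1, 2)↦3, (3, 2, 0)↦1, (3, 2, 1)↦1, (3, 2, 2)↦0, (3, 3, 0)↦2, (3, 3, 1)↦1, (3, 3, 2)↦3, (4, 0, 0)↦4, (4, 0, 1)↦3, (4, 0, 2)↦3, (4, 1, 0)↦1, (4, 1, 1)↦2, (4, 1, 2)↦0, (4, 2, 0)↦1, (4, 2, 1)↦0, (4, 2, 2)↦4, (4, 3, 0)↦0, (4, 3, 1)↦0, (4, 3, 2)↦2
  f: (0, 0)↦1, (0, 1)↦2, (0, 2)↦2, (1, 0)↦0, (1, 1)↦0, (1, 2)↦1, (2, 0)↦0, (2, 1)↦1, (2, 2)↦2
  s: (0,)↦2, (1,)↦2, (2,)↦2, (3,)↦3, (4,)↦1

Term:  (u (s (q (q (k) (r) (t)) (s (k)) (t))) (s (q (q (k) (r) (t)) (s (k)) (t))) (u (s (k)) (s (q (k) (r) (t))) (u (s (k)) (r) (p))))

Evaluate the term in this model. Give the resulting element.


  k = 0
  r = 1
  t = 1
  (q (k) (r) (t)) = q(0, 1, 1) = 4
  k = 0
  (s (k)) = s(0,) = 2
  t = 1
  (q (q (k) (r) (t)) (s (k)) (t)) = q(4, 2, 1) = 0
  (s (q (q (k) (r) (t)) (s (k)) (t))) = s(0,) = 2
  k = 0
  r = 1
  t = 1
  (q (k) (r) (t)) = q(0, 1, 1) = 4
  k = 0
  (s (k)) = s(0,) = 2
  t = 1
  (q (q (k) (r) (t)) (s (k)) (t)) = q(4, 2, 1) = 0
  (s (q (q (k) (r) (t)) (s (k)) (t))) = s(0,) = 2
  k = 0
  (s (k)) = s(0,) = 2
  k = 0
  r = 1
  t = 1
  (q (k) (r) (t)) = q(0, 1, 1) = 4
  (s (q (k) (r) (t))) = s(4,) = 1
  k = 0
  (s (k)) = s(0,) = 2
  r = 1
  p = 1
  (u (s (k)) (r) (p)) = u(2, 1, 1) = 2
  (u (s (k)) (s (q (k) (r) (t))) (u (s (k)) (r) (p))) = u(2, 1, 2) = 2
  (u (s (q (q (k) (r) (t)) (s (k)) (t))) (s (q (q (k) (r) (t)) (s (k)) (t))) (u (s (k)) (s (q (k) (r) (t))) (u (s (k)) (r) (p)))) = u(2, 2, 2) = 0

value = 0


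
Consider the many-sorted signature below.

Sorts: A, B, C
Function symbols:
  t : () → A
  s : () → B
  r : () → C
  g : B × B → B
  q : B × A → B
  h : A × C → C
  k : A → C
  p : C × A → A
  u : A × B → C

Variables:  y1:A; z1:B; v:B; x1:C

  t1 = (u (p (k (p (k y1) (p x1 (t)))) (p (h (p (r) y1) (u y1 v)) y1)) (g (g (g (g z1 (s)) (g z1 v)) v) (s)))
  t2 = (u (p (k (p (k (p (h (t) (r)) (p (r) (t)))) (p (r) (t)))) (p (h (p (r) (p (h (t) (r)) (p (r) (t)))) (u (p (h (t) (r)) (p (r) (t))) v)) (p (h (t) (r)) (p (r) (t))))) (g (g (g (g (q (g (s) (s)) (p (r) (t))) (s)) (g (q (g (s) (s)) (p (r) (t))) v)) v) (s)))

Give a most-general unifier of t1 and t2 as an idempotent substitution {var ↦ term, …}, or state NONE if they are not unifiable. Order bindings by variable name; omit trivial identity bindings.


{x1 ↦ (r), y1 ↦ (p (h (t) (r)) (p (r) (t))), z1 ↦ (q (g (s) (s)) (p (r) (t)))}


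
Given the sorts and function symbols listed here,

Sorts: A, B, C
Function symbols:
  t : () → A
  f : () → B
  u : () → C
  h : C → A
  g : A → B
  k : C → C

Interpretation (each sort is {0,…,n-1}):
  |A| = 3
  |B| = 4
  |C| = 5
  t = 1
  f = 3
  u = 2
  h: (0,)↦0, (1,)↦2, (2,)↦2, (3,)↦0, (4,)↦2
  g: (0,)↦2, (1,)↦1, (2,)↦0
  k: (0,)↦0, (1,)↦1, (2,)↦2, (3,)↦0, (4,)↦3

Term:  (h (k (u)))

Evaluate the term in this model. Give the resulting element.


  u = 2
  (k (u)) = k(2,) = 2
  (h (k (u))) = h(2,) = 2

value = 2


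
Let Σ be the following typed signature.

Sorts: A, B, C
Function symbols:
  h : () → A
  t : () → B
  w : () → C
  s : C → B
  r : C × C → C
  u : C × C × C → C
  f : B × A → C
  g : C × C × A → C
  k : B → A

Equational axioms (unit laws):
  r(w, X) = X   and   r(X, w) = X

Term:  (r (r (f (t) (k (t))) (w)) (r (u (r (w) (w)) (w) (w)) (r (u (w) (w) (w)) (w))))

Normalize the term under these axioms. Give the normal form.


normal form = (r (f (t) (k (t))) (r (u (w) (w) (w)) (u (w) (w) (w))))

1. (r (r (f (t) (k (t))) (w)) (r (u (r (w) (w)) (w) (w)) (r (u (w) (w) (w)) (w))))  →  (r (f (t) (k (t))) (r (u (r (w) (w)) (w) (w)) (r (u (w) (w) (w)) (w))))
2. (r (f (t) (k (t))) (r (u (r (w) (w)) (w) (w)) (r (u (w) (w) (w)) (w))))  →  (r (f (t) (k (t))) (r (u (w) (w) (w)) (r (u (w) (w) (w)) (w))))
3. (r (f (t) (k (t))) (r (u (w) (w) (w)) (r (u (w) (w) (w)) (w))))  →  (r (f (t) (k (t))) (r (u (w) (w) (w)) (u (w) (w) (w))))


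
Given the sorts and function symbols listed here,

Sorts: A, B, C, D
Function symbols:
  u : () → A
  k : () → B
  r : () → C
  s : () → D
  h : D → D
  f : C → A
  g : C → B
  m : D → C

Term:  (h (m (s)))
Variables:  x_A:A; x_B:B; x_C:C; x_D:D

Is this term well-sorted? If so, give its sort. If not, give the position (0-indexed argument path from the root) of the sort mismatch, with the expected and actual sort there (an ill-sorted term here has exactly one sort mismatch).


ill-sorted at position [0]: expected D, got C

    (s) : D
  (m (s)) : C
(h (m (s))) : ✗ arg 0 at [0] has sort C, expected D


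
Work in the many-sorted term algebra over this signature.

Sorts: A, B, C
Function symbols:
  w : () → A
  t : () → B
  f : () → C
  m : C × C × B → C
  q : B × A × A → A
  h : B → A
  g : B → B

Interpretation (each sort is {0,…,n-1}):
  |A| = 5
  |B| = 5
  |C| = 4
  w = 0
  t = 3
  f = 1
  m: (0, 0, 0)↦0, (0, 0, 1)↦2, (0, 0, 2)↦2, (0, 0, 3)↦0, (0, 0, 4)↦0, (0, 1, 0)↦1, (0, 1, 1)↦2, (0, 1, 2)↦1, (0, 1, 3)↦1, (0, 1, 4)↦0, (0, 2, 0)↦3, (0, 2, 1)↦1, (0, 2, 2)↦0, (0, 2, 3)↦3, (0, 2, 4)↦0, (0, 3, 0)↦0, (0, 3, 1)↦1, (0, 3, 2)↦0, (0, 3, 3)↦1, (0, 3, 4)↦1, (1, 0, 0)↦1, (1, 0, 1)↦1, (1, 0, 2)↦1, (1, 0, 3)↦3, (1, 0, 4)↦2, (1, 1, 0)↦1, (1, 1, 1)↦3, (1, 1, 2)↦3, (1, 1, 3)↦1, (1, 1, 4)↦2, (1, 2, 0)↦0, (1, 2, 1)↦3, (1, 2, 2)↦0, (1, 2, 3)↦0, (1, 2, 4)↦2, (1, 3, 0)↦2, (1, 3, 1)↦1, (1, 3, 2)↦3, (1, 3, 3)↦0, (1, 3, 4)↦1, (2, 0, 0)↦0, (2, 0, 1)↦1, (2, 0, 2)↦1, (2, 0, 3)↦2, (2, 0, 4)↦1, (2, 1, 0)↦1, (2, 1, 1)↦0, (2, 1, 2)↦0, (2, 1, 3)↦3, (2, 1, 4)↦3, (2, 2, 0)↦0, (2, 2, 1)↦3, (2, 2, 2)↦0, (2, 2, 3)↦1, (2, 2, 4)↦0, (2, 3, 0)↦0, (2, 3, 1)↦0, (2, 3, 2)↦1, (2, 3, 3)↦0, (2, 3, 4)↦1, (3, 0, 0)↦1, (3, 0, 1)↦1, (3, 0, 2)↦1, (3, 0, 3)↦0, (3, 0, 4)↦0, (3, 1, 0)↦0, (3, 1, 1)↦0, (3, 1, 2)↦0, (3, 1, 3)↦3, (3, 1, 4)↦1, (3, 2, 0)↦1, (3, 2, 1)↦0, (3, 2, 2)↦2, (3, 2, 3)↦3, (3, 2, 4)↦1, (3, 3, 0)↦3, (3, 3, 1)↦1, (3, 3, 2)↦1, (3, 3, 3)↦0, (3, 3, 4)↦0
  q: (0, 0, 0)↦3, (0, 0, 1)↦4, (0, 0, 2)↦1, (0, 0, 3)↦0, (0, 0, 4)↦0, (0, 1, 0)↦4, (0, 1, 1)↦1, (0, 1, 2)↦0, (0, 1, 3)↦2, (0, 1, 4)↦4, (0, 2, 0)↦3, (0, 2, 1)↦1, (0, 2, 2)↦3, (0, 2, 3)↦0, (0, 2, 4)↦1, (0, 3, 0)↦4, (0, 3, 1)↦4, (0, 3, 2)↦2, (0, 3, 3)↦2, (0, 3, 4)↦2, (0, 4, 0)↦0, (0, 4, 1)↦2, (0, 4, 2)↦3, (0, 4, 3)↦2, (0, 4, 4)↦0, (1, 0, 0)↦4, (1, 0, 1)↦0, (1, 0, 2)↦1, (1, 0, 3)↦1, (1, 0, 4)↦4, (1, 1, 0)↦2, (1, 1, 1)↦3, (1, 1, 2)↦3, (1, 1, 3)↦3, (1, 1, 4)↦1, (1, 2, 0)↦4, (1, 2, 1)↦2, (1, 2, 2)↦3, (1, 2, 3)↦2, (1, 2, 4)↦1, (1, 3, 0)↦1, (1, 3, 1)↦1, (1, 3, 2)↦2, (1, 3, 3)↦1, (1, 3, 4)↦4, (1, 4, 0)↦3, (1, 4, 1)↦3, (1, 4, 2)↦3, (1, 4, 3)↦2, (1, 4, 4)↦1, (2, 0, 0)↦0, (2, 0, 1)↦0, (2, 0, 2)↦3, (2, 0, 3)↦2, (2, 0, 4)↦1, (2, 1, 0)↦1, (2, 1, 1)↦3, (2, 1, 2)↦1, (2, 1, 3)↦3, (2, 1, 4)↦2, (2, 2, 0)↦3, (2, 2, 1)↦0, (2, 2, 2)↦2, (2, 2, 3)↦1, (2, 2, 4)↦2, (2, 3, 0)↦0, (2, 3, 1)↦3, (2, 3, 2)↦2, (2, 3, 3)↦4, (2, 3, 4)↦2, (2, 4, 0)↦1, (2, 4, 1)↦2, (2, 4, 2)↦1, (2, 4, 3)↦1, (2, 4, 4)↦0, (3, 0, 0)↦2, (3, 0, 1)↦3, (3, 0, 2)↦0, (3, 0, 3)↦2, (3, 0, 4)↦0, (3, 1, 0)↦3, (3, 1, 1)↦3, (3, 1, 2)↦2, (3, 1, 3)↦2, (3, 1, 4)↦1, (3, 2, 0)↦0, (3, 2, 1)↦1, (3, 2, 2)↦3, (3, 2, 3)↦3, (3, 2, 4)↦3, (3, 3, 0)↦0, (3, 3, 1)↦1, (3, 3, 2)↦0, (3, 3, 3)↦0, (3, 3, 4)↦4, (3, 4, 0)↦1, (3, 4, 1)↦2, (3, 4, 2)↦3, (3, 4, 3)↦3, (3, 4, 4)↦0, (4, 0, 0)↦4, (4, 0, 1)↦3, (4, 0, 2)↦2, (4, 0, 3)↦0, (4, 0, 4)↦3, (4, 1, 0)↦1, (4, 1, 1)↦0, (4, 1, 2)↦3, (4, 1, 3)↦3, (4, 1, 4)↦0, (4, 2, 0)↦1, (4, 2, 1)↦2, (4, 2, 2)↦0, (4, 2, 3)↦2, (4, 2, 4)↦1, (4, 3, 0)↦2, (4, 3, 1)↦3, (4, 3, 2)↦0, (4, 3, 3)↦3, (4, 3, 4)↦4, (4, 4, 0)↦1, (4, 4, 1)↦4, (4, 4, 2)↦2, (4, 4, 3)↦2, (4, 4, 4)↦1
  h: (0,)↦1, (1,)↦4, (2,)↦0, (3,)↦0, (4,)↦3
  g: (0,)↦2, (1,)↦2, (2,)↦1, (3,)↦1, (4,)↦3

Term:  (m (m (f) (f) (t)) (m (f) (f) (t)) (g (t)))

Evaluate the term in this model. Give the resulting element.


value = 3

  f = 1
  f = 1
  t = 3
  (m (f) (f) (t)) = m(1, 1, 3) = 1
  f = 1
  f = 1
  t = 3
  (m (f) (f) (t)) = m(1, 1, 3) = 1
  t = 3
  (g (t)) = g(3,) = 1
  (m (m (f) (f) (t)) (m (f) (f) (t)) (g (t))) = m(1, 1, 1) = 3


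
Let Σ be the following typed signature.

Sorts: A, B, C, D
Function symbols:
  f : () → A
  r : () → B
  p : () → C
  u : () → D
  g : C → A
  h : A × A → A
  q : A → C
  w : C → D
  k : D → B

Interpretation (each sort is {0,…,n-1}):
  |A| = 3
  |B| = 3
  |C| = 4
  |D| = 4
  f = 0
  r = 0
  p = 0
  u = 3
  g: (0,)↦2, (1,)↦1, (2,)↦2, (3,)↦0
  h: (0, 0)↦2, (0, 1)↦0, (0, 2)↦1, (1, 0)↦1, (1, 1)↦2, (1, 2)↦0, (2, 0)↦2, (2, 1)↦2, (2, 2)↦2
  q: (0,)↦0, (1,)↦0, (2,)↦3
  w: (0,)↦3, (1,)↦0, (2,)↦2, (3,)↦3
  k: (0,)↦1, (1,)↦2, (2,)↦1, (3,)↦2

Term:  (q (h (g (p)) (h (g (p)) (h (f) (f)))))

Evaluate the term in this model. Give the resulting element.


  p = 0
  (g (p)) = g(0,) = 2
  p = 0
  (g (p)) = g(0,) = 2
  f = 0
  f = 0
  (h (f) (f)) = h(0, 0) = 2
  (h (g (p)) (h (f) (f))) = h(2, 2) = 2
  (h (g (p)) (h (g (p)) (h (f) (f)))) = h(2, 2) = 2
  (q (h (g (p)) (h (g (p)) (h (f) (f))))) = q(2,) = 3

value = 3


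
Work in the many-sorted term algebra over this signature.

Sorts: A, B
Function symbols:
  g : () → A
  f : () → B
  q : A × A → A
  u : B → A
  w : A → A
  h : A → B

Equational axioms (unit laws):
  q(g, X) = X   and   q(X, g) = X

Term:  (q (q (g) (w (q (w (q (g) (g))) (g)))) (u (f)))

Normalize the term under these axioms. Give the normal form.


1. (q (q (g) (w (q (w (q (g) (g))) (g)))) (u (f)))  →  (q (w (q (w (q (g) (g))) (g))) (u (f)))
2. (q (w (q (w (q (g) (g))) (g))) (u (f)))  →  (q (w (w (q (g) (g)))) (u (f)))
3. (q (w (w (q (g) (g)))) (u (f)))  →  (q (w (w (g))) (u (f)))

normal form = (q (w (w (g))) (u (f)))


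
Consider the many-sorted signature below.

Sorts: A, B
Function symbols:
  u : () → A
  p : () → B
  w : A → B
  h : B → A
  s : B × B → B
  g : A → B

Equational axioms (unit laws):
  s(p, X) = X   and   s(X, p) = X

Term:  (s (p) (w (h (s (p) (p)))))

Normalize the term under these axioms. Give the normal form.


normal form = (w (h (p)))

1. (s (p) (w (h (s (p) (p)))))  →  (w (h (s (p) (p))))
2. (w (h (s (p) (p))))  →  (w (h (p)))


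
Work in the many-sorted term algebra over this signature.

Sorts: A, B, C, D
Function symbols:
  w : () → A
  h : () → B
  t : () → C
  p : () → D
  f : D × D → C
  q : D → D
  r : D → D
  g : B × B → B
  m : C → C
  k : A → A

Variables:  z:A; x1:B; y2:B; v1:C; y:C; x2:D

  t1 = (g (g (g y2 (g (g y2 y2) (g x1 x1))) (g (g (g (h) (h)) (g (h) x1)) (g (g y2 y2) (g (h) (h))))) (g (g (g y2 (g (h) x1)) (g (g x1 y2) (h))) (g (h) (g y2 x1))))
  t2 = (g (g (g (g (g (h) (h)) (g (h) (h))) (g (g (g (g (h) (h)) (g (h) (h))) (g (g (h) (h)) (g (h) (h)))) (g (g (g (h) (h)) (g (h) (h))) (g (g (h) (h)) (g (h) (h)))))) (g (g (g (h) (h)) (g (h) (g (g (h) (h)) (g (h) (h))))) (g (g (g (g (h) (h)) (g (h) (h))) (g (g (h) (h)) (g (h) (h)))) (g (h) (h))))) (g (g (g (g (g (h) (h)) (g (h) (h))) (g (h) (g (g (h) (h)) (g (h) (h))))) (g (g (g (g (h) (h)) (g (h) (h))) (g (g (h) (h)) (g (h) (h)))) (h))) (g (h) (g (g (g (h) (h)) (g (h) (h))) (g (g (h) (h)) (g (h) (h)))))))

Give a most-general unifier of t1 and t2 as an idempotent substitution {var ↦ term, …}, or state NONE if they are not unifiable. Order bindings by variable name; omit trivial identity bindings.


{x1 ↦ (g (g (h) (h)) (g (h) (h))), y2 ↦ (g (g (h) (h)) (g (h) (h)))}


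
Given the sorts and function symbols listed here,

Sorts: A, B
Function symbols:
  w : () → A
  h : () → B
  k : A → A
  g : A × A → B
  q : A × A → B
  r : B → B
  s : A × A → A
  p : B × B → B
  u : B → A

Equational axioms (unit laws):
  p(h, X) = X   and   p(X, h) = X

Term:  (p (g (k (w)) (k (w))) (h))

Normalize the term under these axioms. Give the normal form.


normal form = (g (k (w)) (k (w)))

1. (p (g (k (w)) (k (w))) (h))  →  (g (k (w)) (k (w)))


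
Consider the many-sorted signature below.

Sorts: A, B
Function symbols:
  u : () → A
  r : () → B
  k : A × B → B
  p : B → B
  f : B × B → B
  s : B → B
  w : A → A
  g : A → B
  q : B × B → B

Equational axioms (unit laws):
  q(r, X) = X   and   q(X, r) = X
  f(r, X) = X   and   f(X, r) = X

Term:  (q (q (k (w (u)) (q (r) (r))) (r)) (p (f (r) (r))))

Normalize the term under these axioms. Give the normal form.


normal form = (q (k (w (u)) (r)) (p (r)))

1. (q (q (k (w (u)) (q (r) (r))) (r)) (p (f (r) (r))))  →  (q (k (w (u)) (q (r) (r))) (p (f (r) (r))))
2. (q (k (w (u)) (q (r) (r))) (p (f (r) (r))))  →  (q (k (w (u)) (r)) (p (f (r) (r))))
3. (q (k (w (u)) (r)) (p (f (r) (r))))  →  (q (k (w (u)) (r)) (p (r)))


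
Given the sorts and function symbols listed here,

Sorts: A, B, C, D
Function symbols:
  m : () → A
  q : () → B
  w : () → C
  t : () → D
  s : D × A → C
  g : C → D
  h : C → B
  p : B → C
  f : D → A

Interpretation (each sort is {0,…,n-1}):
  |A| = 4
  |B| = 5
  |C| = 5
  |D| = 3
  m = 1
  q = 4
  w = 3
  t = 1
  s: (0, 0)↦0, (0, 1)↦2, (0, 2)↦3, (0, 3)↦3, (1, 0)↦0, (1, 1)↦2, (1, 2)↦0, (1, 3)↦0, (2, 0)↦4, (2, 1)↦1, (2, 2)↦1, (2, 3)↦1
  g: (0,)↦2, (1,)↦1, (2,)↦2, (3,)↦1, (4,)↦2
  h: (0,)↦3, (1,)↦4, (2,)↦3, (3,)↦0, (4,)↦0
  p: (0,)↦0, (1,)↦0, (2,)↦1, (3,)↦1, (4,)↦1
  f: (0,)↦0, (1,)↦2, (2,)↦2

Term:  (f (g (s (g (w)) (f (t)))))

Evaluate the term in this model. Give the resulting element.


  w = 3
  (g (w)) = g(3,) = 1
  t = 1
  (f (t)) = f(1,) = 2
  (s (g (w)) (f (t))) = s(1, 2) = 0
  (g (s (g (w)) (f (t)))) = g(0,) = 2
  (f (g (s (g (w)) (f (t))))) = f(2,) = 2

value = 2


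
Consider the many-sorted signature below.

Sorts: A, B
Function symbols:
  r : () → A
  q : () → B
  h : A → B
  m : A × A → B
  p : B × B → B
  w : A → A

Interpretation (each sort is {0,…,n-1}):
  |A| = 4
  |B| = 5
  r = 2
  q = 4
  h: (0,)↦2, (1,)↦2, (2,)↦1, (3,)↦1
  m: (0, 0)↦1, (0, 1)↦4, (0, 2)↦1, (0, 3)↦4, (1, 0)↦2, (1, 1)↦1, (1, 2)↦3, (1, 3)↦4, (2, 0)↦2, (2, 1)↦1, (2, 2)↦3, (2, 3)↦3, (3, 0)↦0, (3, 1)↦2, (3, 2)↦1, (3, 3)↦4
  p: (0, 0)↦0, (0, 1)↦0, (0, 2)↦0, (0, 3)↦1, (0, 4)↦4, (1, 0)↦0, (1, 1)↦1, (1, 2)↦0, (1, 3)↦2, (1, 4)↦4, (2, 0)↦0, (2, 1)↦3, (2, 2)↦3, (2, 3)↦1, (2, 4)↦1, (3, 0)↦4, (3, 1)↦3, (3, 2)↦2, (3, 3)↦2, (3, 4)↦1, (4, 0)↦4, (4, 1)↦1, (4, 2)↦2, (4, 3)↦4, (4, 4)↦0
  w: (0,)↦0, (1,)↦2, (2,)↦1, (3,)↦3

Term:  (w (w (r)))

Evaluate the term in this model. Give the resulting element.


value = 2

  r = 2
  (w (r)) = w(2,) = 1
  (w (w (r))) = w(1,) = 2


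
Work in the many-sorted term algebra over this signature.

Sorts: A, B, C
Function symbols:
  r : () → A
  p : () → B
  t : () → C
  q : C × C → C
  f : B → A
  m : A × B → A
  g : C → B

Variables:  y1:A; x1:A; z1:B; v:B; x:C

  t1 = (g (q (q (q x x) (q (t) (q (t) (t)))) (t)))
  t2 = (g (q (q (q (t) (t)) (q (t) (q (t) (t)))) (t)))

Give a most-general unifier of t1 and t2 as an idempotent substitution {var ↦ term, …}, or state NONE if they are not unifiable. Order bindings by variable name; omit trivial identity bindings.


{x ↦ (t)}


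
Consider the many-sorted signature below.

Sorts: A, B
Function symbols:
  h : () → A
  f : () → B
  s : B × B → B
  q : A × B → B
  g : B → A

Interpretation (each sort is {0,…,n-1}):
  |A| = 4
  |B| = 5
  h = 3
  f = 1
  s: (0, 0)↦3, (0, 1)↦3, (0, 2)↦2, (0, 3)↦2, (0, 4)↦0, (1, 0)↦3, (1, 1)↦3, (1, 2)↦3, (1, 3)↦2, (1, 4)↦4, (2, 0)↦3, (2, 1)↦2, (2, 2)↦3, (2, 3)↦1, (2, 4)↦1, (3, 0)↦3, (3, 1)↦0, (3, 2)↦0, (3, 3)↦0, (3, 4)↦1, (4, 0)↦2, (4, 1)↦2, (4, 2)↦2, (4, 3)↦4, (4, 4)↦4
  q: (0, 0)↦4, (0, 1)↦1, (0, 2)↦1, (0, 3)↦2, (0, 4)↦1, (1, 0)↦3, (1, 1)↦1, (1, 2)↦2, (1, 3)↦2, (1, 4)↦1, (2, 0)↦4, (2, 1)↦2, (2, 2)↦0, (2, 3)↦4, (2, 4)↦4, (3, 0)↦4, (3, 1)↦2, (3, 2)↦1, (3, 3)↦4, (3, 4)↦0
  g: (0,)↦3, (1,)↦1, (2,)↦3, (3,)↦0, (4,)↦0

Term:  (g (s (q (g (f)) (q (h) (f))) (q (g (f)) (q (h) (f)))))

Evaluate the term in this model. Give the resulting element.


value = 0

  f = 1
  (g (f)) = g(1,) = 1
  h = 3
  f = 1
  (q (h) (f)) = q(3, 1) = 2
  (q (g (f)) (q (h) (f))) = q(1, 2) = 2
  f = 1
  (g (f)) = g(1,) = 1
  h = 3
  f = 1
  (q (h) (f)) = q(3, 1) = 2
  (q (g (f)) (q (h) (f))) = q(1, 2) = 2
  (s (q (g (f)) (q (h) (f))) (q (g (f)) (q (h) (f)))) = s(2, 2) = 3
  (g (s (q (g (f)) (q (h) (f))) (q (g (f)) (q (h) (f))))) = g(3,) = 0
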